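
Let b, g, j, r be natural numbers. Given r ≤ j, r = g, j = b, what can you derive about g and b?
g ≤ b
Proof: r = g and r ≤ j, therefore g ≤ j. j = b, so g ≤ b.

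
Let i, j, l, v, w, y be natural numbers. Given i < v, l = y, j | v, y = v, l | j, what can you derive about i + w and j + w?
i + w < j + w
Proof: Since l = y and y = v, l = v. Since l | j, v | j. Since j | v, v = j. Since i < v, i < j. Then i + w < j + w.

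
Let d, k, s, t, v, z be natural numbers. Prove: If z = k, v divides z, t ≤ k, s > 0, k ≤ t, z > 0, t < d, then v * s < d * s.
From k ≤ t and t ≤ k, k = t. z = k, so z = t. v divides z and z > 0, hence v ≤ z. Since z = t, v ≤ t. t < d, so v < d. Since s > 0, by multiplying by a positive, v * s < d * s.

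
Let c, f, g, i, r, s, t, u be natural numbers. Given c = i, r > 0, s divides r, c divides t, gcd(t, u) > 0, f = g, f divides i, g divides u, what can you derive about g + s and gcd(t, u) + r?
g + s ≤ gcd(t, u) + r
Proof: Since f = g and f divides i, g divides i. From c = i and c divides t, i divides t. g divides i, so g divides t. g divides u, so g divides gcd(t, u). Since gcd(t, u) > 0, g ≤ gcd(t, u). s divides r and r > 0, thus s ≤ r. g ≤ gcd(t, u), so g + s ≤ gcd(t, u) + r.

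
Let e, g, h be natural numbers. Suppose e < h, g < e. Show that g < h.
g < e and e < h. By transitivity, g < h.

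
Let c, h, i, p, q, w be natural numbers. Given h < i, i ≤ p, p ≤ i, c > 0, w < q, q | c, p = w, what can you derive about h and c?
h < c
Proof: Since i ≤ p and p ≤ i, i = p. Since p = w, i = w. h < i, so h < w. w < q, so h < q. q | c and c > 0, thus q ≤ c. Since h < q, h < c.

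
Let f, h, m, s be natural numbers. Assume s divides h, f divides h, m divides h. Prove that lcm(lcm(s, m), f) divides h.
s divides h and m divides h, thus lcm(s, m) divides h. From f divides h, lcm(lcm(s, m), f) divides h.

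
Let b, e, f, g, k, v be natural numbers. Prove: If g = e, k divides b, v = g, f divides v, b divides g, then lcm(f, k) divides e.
Since v = g and f divides v, f divides g. k divides b and b divides g, hence k divides g. Since f divides g, lcm(f, k) divides g. Since g = e, lcm(f, k) divides e.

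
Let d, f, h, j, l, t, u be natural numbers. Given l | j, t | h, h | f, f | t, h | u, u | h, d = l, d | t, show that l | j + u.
h | f and f | t, thus h | t. t | h, so t = h. h | u and u | h, thus h = u. t = h, so t = u. From d = l and d | t, l | t. t = u, so l | u. Since l | j, l | j + u.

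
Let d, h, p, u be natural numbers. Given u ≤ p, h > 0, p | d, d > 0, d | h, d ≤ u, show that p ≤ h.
d ≤ u and u ≤ p, so d ≤ p. Because p | d and d > 0, p ≤ d. Since d ≤ p, d = p. Since d | h, p | h. Since h > 0, p ≤ h.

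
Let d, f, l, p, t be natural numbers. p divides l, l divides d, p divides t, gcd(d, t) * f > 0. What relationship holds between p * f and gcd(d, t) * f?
p * f ≤ gcd(d, t) * f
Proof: p divides l and l divides d, hence p divides d. p divides t, so p divides gcd(d, t). Then p * f divides gcd(d, t) * f. gcd(d, t) * f > 0, so p * f ≤ gcd(d, t) * f.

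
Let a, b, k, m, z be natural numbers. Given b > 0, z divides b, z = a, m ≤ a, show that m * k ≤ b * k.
z divides b and b > 0, hence z ≤ b. Because z = a, a ≤ b. Because m ≤ a, m ≤ b. By multiplying by a non-negative, m * k ≤ b * k.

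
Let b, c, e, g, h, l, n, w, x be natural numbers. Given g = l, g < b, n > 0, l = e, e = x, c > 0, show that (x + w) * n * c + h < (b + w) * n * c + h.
From l = e and e = x, l = x. Since g = l and g < b, l < b. l = x, so x < b. Then x + w < b + w. Combined with n > 0, by multiplying by a positive, (x + w) * n < (b + w) * n. Combined with c > 0, by multiplying by a positive, (x + w) * n * c < (b + w) * n * c. Then (x + w) * n * c + h < (b + w) * n * c + h.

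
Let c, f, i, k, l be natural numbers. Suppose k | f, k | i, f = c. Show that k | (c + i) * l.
f = c and k | f, thus k | c. k | i, so k | c + i. Then k | (c + i) * l.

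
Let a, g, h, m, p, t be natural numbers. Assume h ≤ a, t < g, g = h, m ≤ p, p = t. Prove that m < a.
p = t and m ≤ p, therefore m ≤ t. g = h and t < g, hence t < h. Since h ≤ a, t < a. Since m ≤ t, m < a.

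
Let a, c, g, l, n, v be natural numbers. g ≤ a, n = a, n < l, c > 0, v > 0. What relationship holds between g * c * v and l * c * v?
g * c * v < l * c * v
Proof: n = a and n < l, thus a < l. g ≤ a, so g < l. c > 0, so g * c < l * c. From v > 0, g * c * v < l * c * v.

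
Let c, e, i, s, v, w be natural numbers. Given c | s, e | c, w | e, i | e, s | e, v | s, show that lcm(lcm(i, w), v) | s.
e | c and c | s, so e | s. s | e, so e = s. i | e and w | e, therefore lcm(i, w) | e. From e = s, lcm(i, w) | s. Because v | s, lcm(lcm(i, w), v) | s.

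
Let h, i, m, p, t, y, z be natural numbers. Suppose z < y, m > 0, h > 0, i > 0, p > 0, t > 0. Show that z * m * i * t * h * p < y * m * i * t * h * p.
z < y and m > 0, thus z * m < y * m. Since i > 0, z * m * i < y * m * i. t > 0, so z * m * i * t < y * m * i * t. Since h > 0, z * m * i * t * h < y * m * i * t * h. Since p > 0, z * m * i * t * h * p < y * m * i * t * h * p.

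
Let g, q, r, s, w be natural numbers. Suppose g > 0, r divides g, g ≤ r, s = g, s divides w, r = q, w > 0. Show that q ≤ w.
Because r divides g and g > 0, r ≤ g. Since g ≤ r, g = r. s = g, so s = r. Since s divides w, r divides w. w > 0, so r ≤ w. r = q, so q ≤ w.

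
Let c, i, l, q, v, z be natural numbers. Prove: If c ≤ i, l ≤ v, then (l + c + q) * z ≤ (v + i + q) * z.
c ≤ i, thus c + q ≤ i + q. Since l ≤ v, l + c + q ≤ v + i + q. Then (l + c + q) * z ≤ (v + i + q) * z.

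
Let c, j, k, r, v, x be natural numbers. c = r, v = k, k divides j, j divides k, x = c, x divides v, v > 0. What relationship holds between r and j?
r ≤ j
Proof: k divides j and j divides k, hence k = j. v = k, so v = j. x = c and x divides v, so c divides v. Because v > 0, c ≤ v. Because v = j, c ≤ j. c = r, so r ≤ j.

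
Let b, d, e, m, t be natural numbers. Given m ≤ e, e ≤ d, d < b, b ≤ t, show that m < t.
Because m ≤ e and e ≤ d, m ≤ d. d < b, so m < b. b ≤ t, so m < t.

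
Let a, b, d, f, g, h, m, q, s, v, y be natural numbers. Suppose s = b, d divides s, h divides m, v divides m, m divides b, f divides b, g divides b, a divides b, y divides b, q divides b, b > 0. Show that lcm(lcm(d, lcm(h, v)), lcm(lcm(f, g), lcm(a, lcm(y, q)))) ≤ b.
s = b and d divides s, therefore d divides b. h divides m and v divides m, hence lcm(h, v) divides m. Since m divides b, lcm(h, v) divides b. d divides b, so lcm(d, lcm(h, v)) divides b. From f divides b and g divides b, lcm(f, g) divides b. Because y divides b and q divides b, lcm(y, q) divides b. a divides b, so lcm(a, lcm(y, q)) divides b. lcm(f, g) divides b, so lcm(lcm(f, g), lcm(a, lcm(y, q))) divides b. Because lcm(d, lcm(h, v)) divides b, lcm(lcm(d, lcm(h, v)), lcm(lcm(f, g), lcm(a, lcm(y, q)))) divides b. b > 0, so lcm(lcm(d, lcm(h, v)), lcm(lcm(f, g), lcm(a, lcm(y, q)))) ≤ b.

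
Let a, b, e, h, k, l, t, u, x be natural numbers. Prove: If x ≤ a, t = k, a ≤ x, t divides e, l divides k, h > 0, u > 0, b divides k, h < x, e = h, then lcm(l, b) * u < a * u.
Because l divides k and b divides k, lcm(l, b) divides k. t = k and t divides e, so k divides e. Since e = h, k divides h. Since lcm(l, b) divides k, lcm(l, b) divides h. Since h > 0, lcm(l, b) ≤ h. Because x ≤ a and a ≤ x, x = a. Since h < x, h < a. From lcm(l, b) ≤ h, lcm(l, b) < a. Since u > 0, by multiplying by a positive, lcm(l, b) * u < a * u.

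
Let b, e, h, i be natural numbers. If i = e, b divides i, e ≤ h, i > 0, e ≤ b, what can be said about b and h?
b ≤ h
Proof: b divides i and i > 0, therefore b ≤ i. Because i = e, b ≤ e. e ≤ b, so e = b. e ≤ h, so b ≤ h.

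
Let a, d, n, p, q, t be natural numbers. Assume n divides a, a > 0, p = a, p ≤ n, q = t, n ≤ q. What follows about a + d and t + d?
a + d ≤ t + d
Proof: n divides a and a > 0, thus n ≤ a. p = a and p ≤ n, so a ≤ n. n ≤ a, so n = a. Because q = t and n ≤ q, n ≤ t. Since n = a, a ≤ t. Then a + d ≤ t + d.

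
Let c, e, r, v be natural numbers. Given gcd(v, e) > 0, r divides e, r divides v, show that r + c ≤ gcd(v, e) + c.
Because r divides v and r divides e, r divides gcd(v, e). Since gcd(v, e) > 0, r ≤ gcd(v, e). Then r + c ≤ gcd(v, e) + c.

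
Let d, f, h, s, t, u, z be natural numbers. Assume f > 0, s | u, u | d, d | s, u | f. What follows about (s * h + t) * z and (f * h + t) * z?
(s * h + t) * z ≤ (f * h + t) * z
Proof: From u | d and d | s, u | s. Because s | u, u = s. Because u | f and f > 0, u ≤ f. Because u = s, s ≤ f. Then s * h ≤ f * h. Then s * h + t ≤ f * h + t. Then (s * h + t) * z ≤ (f * h + t) * z.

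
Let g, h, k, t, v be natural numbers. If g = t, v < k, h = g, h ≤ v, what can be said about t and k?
t < k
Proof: From h = g and g = t, h = t. h ≤ v and v < k, hence h < k. h = t, so t < k.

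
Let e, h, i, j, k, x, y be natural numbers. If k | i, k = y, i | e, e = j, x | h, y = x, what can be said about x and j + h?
x | j + h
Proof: k = y and k | i, hence y | i. i | e, so y | e. Since y = x, x | e. Since e = j, x | j. x | h, so x | j + h.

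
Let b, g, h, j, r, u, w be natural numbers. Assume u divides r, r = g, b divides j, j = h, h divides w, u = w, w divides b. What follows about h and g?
h divides g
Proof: Because w divides b and b divides j, w divides j. From j = h, w divides h. h divides w, so w = h. u = w and u divides r, thus w divides r. From w = h, h divides r. r = g, so h divides g.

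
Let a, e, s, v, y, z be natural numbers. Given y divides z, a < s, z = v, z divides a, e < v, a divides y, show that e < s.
a divides y and y divides z, thus a divides z. Since z divides a, a = z. z = v, so a = v. Since a < s, v < s. e < v, so e < s.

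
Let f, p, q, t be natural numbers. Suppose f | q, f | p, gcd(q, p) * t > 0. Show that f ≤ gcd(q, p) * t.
f | q and f | p, therefore f | gcd(q, p). Then f | gcd(q, p) * t. gcd(q, p) * t > 0, so f ≤ gcd(q, p) * t.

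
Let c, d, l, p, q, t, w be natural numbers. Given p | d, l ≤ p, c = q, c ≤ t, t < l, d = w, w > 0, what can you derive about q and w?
q < w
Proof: c = q and c ≤ t, thus q ≤ t. Since t < l and l ≤ p, t < p. Since q ≤ t, q < p. d = w and p | d, thus p | w. Since w > 0, p ≤ w. q < p, so q < w.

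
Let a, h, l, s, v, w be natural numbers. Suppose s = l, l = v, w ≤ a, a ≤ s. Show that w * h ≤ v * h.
s = l and l = v, hence s = v. From w ≤ a and a ≤ s, w ≤ s. s = v, so w ≤ v. By multiplying by a non-negative, w * h ≤ v * h.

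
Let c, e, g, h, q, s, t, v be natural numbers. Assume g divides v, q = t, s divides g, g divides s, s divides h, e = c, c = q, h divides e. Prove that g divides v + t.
s divides g and g divides s, hence s = g. Since s divides h, g divides h. Because e = c and c = q, e = q. h divides e, so h divides q. From g divides h, g divides q. q = t, so g divides t. g divides v, so g divides v + t.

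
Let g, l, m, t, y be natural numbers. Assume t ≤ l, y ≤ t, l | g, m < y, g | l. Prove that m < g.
From l | g and g | l, l = g. y ≤ t and t ≤ l, therefore y ≤ l. Because l = g, y ≤ g. Since m < y, m < g.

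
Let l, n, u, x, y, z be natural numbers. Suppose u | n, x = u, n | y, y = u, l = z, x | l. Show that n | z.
y = u and n | y, thus n | u. Since u | n, u = n. Since x = u, x = n. l = z and x | l, thus x | z. Since x = n, n | z.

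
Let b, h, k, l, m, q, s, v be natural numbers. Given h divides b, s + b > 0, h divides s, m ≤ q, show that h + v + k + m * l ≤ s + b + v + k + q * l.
h divides s and h divides b, hence h divides s + b. s + b > 0, so h ≤ s + b. Then h + v ≤ s + b + v. Then h + v + k ≤ s + b + v + k. m ≤ q. By multiplying by a non-negative, m * l ≤ q * l. Since h + v + k ≤ s + b + v + k, h + v + k + m * l ≤ s + b + v + k + q * l.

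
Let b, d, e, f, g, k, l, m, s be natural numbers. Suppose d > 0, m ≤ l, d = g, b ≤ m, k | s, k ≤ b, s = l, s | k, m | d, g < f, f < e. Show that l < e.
Since k | s and s | k, k = s. s = l, so k = l. From k ≤ b and b ≤ m, k ≤ m. k = l, so l ≤ m. Since m ≤ l, m = l. m | d and d > 0, hence m ≤ d. d = g, so m ≤ g. g < f and f < e, thus g < e. Since m ≤ g, m < e. Since m = l, l < e.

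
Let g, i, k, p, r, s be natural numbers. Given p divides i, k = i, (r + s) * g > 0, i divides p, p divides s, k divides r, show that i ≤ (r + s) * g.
k = i and k divides r, therefore i divides r. p divides i and i divides p, so p = i. Since p divides s, i divides s. From i divides r, i divides r + s. Then i divides (r + s) * g. From (r + s) * g > 0, i ≤ (r + s) * g.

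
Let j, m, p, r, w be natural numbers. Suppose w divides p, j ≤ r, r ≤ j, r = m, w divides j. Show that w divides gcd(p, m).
j ≤ r and r ≤ j, thus j = r. From r = m, j = m. w divides j, so w divides m. w divides p, so w divides gcd(p, m).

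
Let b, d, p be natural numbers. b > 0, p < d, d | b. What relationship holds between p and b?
p < b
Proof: d | b and b > 0, therefore d ≤ b. Since p < d, p < b.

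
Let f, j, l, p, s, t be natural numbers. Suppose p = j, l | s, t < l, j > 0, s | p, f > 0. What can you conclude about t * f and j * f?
t * f < j * f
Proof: l | s and s | p, hence l | p. p = j, so l | j. j > 0, so l ≤ j. Since t < l, t < j. Since f > 0, t * f < j * f.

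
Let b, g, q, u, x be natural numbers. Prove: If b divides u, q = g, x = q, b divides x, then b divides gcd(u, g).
Since x = q and b divides x, b divides q. q = g, so b divides g. Since b divides u, b divides gcd(u, g).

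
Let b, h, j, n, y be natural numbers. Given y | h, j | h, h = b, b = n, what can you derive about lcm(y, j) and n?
lcm(y, j) | n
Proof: h = b and b = n, therefore h = n. y | h and j | h, hence lcm(y, j) | h. h = n, so lcm(y, j) | n.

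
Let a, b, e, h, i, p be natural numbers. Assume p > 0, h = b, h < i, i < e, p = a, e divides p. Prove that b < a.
h = b and h < i, thus b < i. e divides p and p > 0, thus e ≤ p. i < e, so i < p. Since p = a, i < a. Since b < i, b < a.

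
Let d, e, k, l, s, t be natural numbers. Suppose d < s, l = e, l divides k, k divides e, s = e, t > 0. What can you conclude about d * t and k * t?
d * t < k * t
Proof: l = e and l divides k, therefore e divides k. k divides e, so e = k. s = e, so s = k. Since d < s, d < k. Since t > 0, by multiplying by a positive, d * t < k * t.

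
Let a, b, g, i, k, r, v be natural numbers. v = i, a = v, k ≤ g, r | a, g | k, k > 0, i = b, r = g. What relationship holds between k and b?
k | b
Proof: g | k and k > 0, therefore g ≤ k. Since k ≤ g, g = k. From a = v and v = i, a = i. r | a, so r | i. r = g, so g | i. i = b, so g | b. Since g = k, k | b.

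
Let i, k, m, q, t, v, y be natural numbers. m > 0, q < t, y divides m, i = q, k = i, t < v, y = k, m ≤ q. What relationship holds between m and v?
m < v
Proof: y = k and k = i, therefore y = i. Since i = q, y = q. y divides m and m > 0, hence y ≤ m. Since y = q, q ≤ m. m ≤ q, so q = m. q < t and t < v, hence q < v. q = m, so m < v.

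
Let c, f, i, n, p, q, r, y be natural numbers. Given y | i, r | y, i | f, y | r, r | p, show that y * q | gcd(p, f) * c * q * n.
r | y and y | r, thus r = y. Since r | p, y | p. Since y | i and i | f, y | f. y | p, so y | gcd(p, f). Then y | gcd(p, f) * c. Then y * q | gcd(p, f) * c * q. Then y * q | gcd(p, f) * c * q * n.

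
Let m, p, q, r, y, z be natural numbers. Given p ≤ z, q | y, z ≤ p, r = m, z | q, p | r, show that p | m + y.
From r = m and p | r, p | m. z ≤ p and p ≤ z, therefore z = p. Since z | q, p | q. q | y, so p | y. Since p | m, p | m + y.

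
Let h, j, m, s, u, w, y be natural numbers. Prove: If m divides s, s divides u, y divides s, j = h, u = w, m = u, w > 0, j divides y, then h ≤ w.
m = u and m divides s, so u divides s. Since s divides u, s = u. Since u = w, s = w. From j divides y and y divides s, j divides s. s = w, so j divides w. w > 0, so j ≤ w. Since j = h, h ≤ w.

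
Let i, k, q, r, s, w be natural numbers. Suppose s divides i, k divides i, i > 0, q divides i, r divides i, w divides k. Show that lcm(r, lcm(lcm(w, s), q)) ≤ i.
w divides k and k divides i, so w divides i. s divides i, so lcm(w, s) divides i. q divides i, so lcm(lcm(w, s), q) divides i. Since r divides i, lcm(r, lcm(lcm(w, s), q)) divides i. Since i > 0, lcm(r, lcm(lcm(w, s), q)) ≤ i.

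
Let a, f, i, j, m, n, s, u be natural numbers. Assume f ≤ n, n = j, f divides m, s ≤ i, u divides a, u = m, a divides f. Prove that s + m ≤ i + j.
From u = m and u divides a, m divides a. Since a divides f, m divides f. Since f divides m, f = m. Since n = j and f ≤ n, f ≤ j. Since f = m, m ≤ j. s ≤ i, so s + m ≤ i + j.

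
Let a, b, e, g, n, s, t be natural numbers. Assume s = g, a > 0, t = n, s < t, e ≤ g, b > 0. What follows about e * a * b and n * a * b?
e * a * b < n * a * b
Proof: t = n and s < t, thus s < n. s = g, so g < n. e ≤ g, so e < n. Combined with a > 0, by multiplying by a positive, e * a < n * a. Since b > 0, by multiplying by a positive, e * a * b < n * a * b.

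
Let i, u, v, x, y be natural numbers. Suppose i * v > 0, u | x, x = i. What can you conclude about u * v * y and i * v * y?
u * v * y ≤ i * v * y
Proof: Since x = i and u | x, u | i. Then u * v | i * v. i * v > 0, so u * v ≤ i * v. Then u * v * y ≤ i * v * y.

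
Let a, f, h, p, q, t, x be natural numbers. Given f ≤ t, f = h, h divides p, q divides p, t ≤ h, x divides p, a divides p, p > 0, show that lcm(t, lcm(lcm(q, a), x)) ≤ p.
f = h and f ≤ t, therefore h ≤ t. t ≤ h, so h = t. Since h divides p, t divides p. From q divides p and a divides p, lcm(q, a) divides p. Because x divides p, lcm(lcm(q, a), x) divides p. t divides p, so lcm(t, lcm(lcm(q, a), x)) divides p. p > 0, so lcm(t, lcm(lcm(q, a), x)) ≤ p.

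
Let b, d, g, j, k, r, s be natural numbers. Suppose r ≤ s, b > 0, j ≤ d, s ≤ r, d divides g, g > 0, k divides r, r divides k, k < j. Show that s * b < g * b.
Since k divides r and r divides k, k = r. Because r ≤ s and s ≤ r, r = s. Since k = r, k = s. Since k < j and j ≤ d, k < d. Because d divides g and g > 0, d ≤ g. Since k < d, k < g. k = s, so s < g. Combined with b > 0, by multiplying by a positive, s * b < g * b.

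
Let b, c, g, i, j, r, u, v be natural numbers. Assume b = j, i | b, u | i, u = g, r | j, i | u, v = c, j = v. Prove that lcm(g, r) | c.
From j = v and v = c, j = c. Because i | u and u | i, i = u. Because b = j and i | b, i | j. Since i = u, u | j. Since u = g, g | j. Since r | j, lcm(g, r) | j. Since j = c, lcm(g, r) | c.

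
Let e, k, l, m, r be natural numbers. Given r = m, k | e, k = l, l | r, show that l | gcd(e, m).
k = l and k | e, hence l | e. From r = m and l | r, l | m. l | e, so l | gcd(e, m).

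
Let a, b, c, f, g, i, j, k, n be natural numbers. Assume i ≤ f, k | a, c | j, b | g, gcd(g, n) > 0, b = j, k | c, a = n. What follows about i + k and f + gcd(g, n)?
i + k ≤ f + gcd(g, n)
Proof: k | c and c | j, therefore k | j. Because b = j and b | g, j | g. Since k | j, k | g. a = n and k | a, therefore k | n. k | g, so k | gcd(g, n). gcd(g, n) > 0, so k ≤ gcd(g, n). Because i ≤ f, i + k ≤ f + gcd(g, n).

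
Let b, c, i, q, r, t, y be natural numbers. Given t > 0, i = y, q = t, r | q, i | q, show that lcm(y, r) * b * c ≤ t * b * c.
Since i = y and i | q, y | q. Since r | q, lcm(y, r) | q. Since q = t, lcm(y, r) | t. t > 0, so lcm(y, r) ≤ t. Then lcm(y, r) * b ≤ t * b. Then lcm(y, r) * b * c ≤ t * b * c.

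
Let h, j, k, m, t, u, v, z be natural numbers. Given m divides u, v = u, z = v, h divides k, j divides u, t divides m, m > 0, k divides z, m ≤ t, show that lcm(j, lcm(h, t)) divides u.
z = v and v = u, so z = u. Since k divides z, k divides u. Since h divides k, h divides u. t divides m and m > 0, hence t ≤ m. From m ≤ t, m = t. m divides u, so t divides u. Since h divides u, lcm(h, t) divides u. j divides u, so lcm(j, lcm(h, t)) divides u.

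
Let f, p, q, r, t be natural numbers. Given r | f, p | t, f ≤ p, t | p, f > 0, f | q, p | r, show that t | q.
p | t and t | p, hence p = t. p | r and r | f, so p | f. f > 0, so p ≤ f. f ≤ p, so f = p. f | q, so p | q. p = t, so t | q.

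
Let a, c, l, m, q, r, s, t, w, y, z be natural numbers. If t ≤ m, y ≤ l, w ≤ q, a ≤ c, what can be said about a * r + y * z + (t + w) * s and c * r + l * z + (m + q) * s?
a * r + y * z + (t + w) * s ≤ c * r + l * z + (m + q) * s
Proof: Since a ≤ c, by multiplying by a non-negative, a * r ≤ c * r. y ≤ l. By multiplying by a non-negative, y * z ≤ l * z. t ≤ m and w ≤ q, so t + w ≤ m + q. By multiplying by a non-negative, (t + w) * s ≤ (m + q) * s. y * z ≤ l * z, so y * z + (t + w) * s ≤ l * z + (m + q) * s. Since a * r ≤ c * r, a * r + y * z + (t + w) * s ≤ c * r + l * z + (m + q) * s.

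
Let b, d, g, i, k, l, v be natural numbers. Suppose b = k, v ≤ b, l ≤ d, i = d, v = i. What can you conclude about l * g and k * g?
l * g ≤ k * g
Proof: v = i and i = d, therefore v = d. Because b = k and v ≤ b, v ≤ k. v = d, so d ≤ k. Since l ≤ d, l ≤ k. Then l * g ≤ k * g.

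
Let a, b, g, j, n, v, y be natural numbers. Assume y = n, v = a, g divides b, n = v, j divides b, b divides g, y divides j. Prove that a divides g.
Since n = v and v = a, n = a. Since b divides g and g divides b, b = g. y divides j and j divides b, so y divides b. Since b = g, y divides g. Since y = n, n divides g. n = a, so a divides g.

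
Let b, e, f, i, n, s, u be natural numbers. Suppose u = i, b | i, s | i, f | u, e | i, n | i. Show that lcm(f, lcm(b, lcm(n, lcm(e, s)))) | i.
u = i and f | u, thus f | i. Because e | i and s | i, lcm(e, s) | i. Because n | i, lcm(n, lcm(e, s)) | i. b | i, so lcm(b, lcm(n, lcm(e, s))) | i. f | i, so lcm(f, lcm(b, lcm(n, lcm(e, s)))) | i.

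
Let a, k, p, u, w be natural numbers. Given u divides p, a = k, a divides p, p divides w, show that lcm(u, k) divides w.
a = k and a divides p, therefore k divides p. u divides p, so lcm(u, k) divides p. Since p divides w, lcm(u, k) divides w.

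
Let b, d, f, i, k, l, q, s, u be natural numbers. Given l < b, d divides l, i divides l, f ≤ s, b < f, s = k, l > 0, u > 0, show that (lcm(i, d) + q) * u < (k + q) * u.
Since i divides l and d divides l, lcm(i, d) divides l. l > 0, so lcm(i, d) ≤ l. From l < b and b < f, l < f. From f ≤ s, l < s. Since s = k, l < k. From lcm(i, d) ≤ l, lcm(i, d) < k. Then lcm(i, d) + q < k + q. Combined with u > 0, by multiplying by a positive, (lcm(i, d) + q) * u < (k + q) * u.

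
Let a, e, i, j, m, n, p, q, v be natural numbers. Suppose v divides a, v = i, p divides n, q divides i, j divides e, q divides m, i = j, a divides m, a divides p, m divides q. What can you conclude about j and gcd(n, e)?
j divides gcd(n, e)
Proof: Since m divides q and q divides m, m = q. a divides m, so a divides q. Since q divides i, a divides i. Since v = i and v divides a, i divides a. Because a divides i, a = i. Since i = j, a = j. a divides p and p divides n, thus a divides n. a = j, so j divides n. j divides e, so j divides gcd(n, e).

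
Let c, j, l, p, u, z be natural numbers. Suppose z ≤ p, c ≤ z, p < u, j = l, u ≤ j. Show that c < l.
z ≤ p and p < u, hence z < u. c ≤ z, so c < u. j = l and u ≤ j, hence u ≤ l. Since c < u, c < l.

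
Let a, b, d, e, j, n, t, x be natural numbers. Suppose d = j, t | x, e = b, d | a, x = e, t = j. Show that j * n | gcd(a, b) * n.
d = j and d | a, hence j | a. t = j and t | x, hence j | x. Since x = e, j | e. e = b, so j | b. Since j | a, j | gcd(a, b). Then j * n | gcd(a, b) * n.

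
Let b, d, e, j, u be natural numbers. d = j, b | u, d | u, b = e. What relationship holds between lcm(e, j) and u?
lcm(e, j) | u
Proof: Since b = e and b | u, e | u. d = j and d | u, so j | u. Because e | u, lcm(e, j) | u.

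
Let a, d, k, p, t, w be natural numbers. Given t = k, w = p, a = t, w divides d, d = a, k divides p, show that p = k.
d = a and a = t, therefore d = t. Since t = k, d = k. w divides d, so w divides k. Since w = p, p divides k. Since k divides p, k = p. Then p = k.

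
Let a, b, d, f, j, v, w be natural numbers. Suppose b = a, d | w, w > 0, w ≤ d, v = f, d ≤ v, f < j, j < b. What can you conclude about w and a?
w < a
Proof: Because d | w and w > 0, d ≤ w. w ≤ d, so d = w. Since v = f and d ≤ v, d ≤ f. Since f < j, d < j. Since d = w, w < j. j < b, so w < b. b = a, so w < a.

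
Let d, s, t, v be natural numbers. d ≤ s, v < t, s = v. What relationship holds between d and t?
d < t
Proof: s = v and d ≤ s, thus d ≤ v. Since v < t, d < t.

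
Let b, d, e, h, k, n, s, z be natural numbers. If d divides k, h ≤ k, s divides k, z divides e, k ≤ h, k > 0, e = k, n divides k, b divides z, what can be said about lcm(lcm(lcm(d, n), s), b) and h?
lcm(lcm(lcm(d, n), s), b) ≤ h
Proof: From k ≤ h and h ≤ k, k = h. Because d divides k and n divides k, lcm(d, n) divides k. Since s divides k, lcm(lcm(d, n), s) divides k. From e = k and z divides e, z divides k. b divides z, so b divides k. lcm(lcm(d, n), s) divides k, so lcm(lcm(lcm(d, n), s), b) divides k. k > 0, so lcm(lcm(lcm(d, n), s), b) ≤ k. k = h, so lcm(lcm(lcm(d, n), s), b) ≤ h.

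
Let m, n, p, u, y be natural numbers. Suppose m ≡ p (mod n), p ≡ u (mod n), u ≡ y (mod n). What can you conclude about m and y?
m ≡ y (mod n)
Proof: Because m ≡ p (mod n) and p ≡ u (mod n), m ≡ u (mod n). Because u ≡ y (mod n), m ≡ y (mod n).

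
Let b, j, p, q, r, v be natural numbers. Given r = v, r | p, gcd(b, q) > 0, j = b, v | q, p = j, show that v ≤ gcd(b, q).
Because p = j and j = b, p = b. r = v and r | p, thus v | p. From p = b, v | b. Since v | q, v | gcd(b, q). gcd(b, q) > 0, so v ≤ gcd(b, q).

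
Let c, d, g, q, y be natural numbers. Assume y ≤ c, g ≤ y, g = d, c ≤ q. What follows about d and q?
d ≤ q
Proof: g ≤ y and y ≤ c, therefore g ≤ c. c ≤ q, so g ≤ q. Because g = d, d ≤ q.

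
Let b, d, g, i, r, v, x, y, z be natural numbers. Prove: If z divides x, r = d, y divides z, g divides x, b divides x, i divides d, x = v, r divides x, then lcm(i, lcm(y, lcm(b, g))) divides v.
r = d and r divides x, therefore d divides x. Since i divides d, i divides x. From y divides z and z divides x, y divides x. b divides x and g divides x, thus lcm(b, g) divides x. y divides x, so lcm(y, lcm(b, g)) divides x. Since i divides x, lcm(i, lcm(y, lcm(b, g))) divides x. Since x = v, lcm(i, lcm(y, lcm(b, g))) divides v.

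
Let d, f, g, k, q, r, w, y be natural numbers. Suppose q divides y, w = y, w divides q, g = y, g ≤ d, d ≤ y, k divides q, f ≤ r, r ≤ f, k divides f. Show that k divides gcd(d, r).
w = y and w divides q, hence y divides q. Since q divides y, q = y. g = y and g ≤ d, thus y ≤ d. Since d ≤ y, y = d. From q = y, q = d. k divides q, so k divides d. f ≤ r and r ≤ f, hence f = r. k divides f, so k divides r. Since k divides d, k divides gcd(d, r).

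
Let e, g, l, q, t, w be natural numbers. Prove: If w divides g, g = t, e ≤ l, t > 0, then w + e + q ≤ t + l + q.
g = t and w divides g, thus w divides t. t > 0, so w ≤ t. e ≤ l, therefore e + q ≤ l + q. w ≤ t, so w + e + q ≤ t + l + q.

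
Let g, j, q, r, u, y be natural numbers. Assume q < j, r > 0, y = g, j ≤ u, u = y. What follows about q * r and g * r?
q * r < g * r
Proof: u = y and y = g, hence u = g. Since j ≤ u, j ≤ g. q < j, so q < g. From r > 0, by multiplying by a positive, q * r < g * r.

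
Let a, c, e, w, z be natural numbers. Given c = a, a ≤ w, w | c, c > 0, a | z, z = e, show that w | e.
From w | c and c > 0, w ≤ c. Because c = a, w ≤ a. a ≤ w, so a = w. z = e and a | z, hence a | e. a = w, so w | e.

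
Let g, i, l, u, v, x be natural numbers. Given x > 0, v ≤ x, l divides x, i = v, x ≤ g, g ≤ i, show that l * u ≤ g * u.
i = v and g ≤ i, hence g ≤ v. Since v ≤ x, g ≤ x. Since x ≤ g, x = g. l divides x and x > 0, therefore l ≤ x. Since x = g, l ≤ g. By multiplying by a non-negative, l * u ≤ g * u.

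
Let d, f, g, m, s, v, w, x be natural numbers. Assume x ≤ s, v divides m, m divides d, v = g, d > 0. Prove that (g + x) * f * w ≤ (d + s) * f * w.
From v divides m and m divides d, v divides d. Since v = g, g divides d. d > 0, so g ≤ d. Since x ≤ s, g + x ≤ d + s. By multiplying by a non-negative, (g + x) * f ≤ (d + s) * f. By multiplying by a non-negative, (g + x) * f * w ≤ (d + s) * f * w.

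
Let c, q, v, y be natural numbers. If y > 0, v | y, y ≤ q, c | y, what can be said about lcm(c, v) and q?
lcm(c, v) ≤ q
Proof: c | y and v | y, hence lcm(c, v) | y. y > 0, so lcm(c, v) ≤ y. Since y ≤ q, lcm(c, v) ≤ q.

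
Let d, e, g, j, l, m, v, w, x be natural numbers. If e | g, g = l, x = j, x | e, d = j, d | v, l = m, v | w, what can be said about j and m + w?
j | m + w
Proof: Because x = j and x | e, j | e. g = l and e | g, hence e | l. Because l = m, e | m. Since j | e, j | m. d = j and d | v, therefore j | v. v | w, so j | w. From j | m, j | m + w.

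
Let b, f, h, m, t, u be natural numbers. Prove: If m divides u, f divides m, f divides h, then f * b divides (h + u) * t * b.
Since f divides m and m divides u, f divides u. Because f divides h, f divides h + u. Then f divides (h + u) * t. Then f * b divides (h + u) * t * b.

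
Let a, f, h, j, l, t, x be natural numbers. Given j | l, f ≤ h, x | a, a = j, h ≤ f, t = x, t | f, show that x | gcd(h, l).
Since f ≤ h and h ≤ f, f = h. Since t = x and t | f, x | f. Since f = h, x | h. a = j and x | a, so x | j. j | l, so x | l. Because x | h, x | gcd(h, l).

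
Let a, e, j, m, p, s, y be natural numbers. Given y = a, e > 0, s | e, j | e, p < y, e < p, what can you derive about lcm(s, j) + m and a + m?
lcm(s, j) + m < a + m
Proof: s | e and j | e, therefore lcm(s, j) | e. e > 0, so lcm(s, j) ≤ e. From e < p and p < y, e < y. y = a, so e < a. Since lcm(s, j) ≤ e, lcm(s, j) < a. Then lcm(s, j) + m < a + m.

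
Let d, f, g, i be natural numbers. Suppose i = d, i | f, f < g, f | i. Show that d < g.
f | i and i | f, therefore f = i. Since i = d, f = d. Since f < g, d < g.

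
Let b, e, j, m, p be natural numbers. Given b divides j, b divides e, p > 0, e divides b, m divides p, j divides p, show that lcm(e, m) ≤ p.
b divides e and e divides b, therefore b = e. b divides j and j divides p, so b divides p. Since b = e, e divides p. Since m divides p, lcm(e, m) divides p. Since p > 0, lcm(e, m) ≤ p.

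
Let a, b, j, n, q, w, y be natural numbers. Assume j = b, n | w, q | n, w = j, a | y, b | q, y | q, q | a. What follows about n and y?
n = y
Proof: Because w = j and j = b, w = b. Since n | w, n | b. Since b | q, n | q. Since q | n, n = q. q | a and a | y, thus q | y. y | q, so q = y. n = q, so n = y.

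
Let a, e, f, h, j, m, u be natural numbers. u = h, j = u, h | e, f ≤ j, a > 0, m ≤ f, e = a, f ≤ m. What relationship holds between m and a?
m ≤ a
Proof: Because f ≤ m and m ≤ f, f = m. Since j = u and u = h, j = h. f ≤ j, so f ≤ h. e = a and h | e, so h | a. a > 0, so h ≤ a. f ≤ h, so f ≤ a. Since f = m, m ≤ a.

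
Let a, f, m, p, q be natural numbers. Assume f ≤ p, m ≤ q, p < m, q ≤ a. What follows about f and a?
f < a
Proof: p < m and m ≤ q, therefore p < q. q ≤ a, so p < a. f ≤ p, so f < a.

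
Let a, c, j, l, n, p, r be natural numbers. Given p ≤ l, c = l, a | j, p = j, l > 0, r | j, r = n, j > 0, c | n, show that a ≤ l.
Since p = j and p ≤ l, j ≤ l. Since c = l and c | n, l | n. From r = n and r | j, n | j. Since l | n, l | j. Because j > 0, l ≤ j. Since j ≤ l, j = l. Since a | j, a | l. Because l > 0, a ≤ l.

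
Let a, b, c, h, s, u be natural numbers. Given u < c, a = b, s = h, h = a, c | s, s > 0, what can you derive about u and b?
u < b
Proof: Since s = h and h = a, s = a. c | s and s > 0, hence c ≤ s. s = a, so c ≤ a. Since a = b, c ≤ b. Since u < c, u < b.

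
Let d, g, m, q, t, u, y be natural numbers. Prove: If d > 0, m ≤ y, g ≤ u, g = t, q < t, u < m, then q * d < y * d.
g ≤ u and u < m, hence g < m. Since m ≤ y, g < y. g = t, so t < y. Since q < t, q < y. Using d > 0 and multiplying by a positive, q * d < y * d.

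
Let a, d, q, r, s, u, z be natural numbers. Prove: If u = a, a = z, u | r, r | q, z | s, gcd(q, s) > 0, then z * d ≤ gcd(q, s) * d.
u = a and a = z, thus u = z. u | r and r | q, hence u | q. Since u = z, z | q. z | s, so z | gcd(q, s). gcd(q, s) > 0, so z ≤ gcd(q, s). Then z * d ≤ gcd(q, s) * d.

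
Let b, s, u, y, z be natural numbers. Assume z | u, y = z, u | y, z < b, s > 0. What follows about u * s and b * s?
u * s < b * s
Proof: y = z and u | y, thus u | z. Since z | u, z = u. z < b, so u < b. s > 0, so u * s < b * s.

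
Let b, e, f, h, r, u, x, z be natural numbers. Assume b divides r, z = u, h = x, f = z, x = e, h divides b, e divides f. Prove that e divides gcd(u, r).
f = z and e divides f, so e divides z. Since z = u, e divides u. h = x and h divides b, hence x divides b. x = e, so e divides b. b divides r, so e divides r. e divides u, so e divides gcd(u, r).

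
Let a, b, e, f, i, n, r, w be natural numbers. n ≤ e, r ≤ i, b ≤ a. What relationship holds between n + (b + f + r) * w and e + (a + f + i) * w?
n + (b + f + r) * w ≤ e + (a + f + i) * w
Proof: b ≤ a, hence b + f ≤ a + f. r ≤ i, so b + f + r ≤ a + f + i. Then (b + f + r) * w ≤ (a + f + i) * w. n ≤ e, so n + (b + f + r) * w ≤ e + (a + f + i) * w.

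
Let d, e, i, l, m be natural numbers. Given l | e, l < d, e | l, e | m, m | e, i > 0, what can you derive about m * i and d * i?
m * i < d * i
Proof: Because l | e and e | l, l = e. Since e | m and m | e, e = m. Since l = e, l = m. l < d, so m < d. Since i > 0, m * i < d * i.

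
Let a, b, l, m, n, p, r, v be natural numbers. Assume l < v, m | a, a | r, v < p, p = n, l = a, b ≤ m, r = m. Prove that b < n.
From r = m and a | r, a | m. Since m | a, m = a. Because b ≤ m, b ≤ a. l < v and v < p, so l < p. l = a, so a < p. Since p = n, a < n. Since b ≤ a, b < n.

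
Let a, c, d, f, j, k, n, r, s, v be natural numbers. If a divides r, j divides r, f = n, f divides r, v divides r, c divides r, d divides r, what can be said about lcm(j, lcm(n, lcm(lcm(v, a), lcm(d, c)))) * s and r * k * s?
lcm(j, lcm(n, lcm(lcm(v, a), lcm(d, c)))) * s divides r * k * s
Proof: Since f = n and f divides r, n divides r. Because v divides r and a divides r, lcm(v, a) divides r. d divides r and c divides r, hence lcm(d, c) divides r. lcm(v, a) divides r, so lcm(lcm(v, a), lcm(d, c)) divides r. n divides r, so lcm(n, lcm(lcm(v, a), lcm(d, c))) divides r. j divides r, so lcm(j, lcm(n, lcm(lcm(v, a), lcm(d, c)))) divides r. Then lcm(j, lcm(n, lcm(lcm(v, a), lcm(d, c)))) divides r * k. Then lcm(j, lcm(n, lcm(lcm(v, a), lcm(d, c)))) * s divides r * k * s.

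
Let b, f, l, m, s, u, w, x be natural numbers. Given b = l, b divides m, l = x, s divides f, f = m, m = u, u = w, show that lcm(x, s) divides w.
m = u and u = w, so m = w. b = l and b divides m, therefore l divides m. Since l = x, x divides m. From f = m and s divides f, s divides m. x divides m, so lcm(x, s) divides m. m = w, so lcm(x, s) divides w.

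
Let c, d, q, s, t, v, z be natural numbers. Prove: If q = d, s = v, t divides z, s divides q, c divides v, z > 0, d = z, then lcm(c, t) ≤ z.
Since q = d and d = z, q = z. Since s divides q, s divides z. s = v, so v divides z. Since c divides v, c divides z. t divides z, so lcm(c, t) divides z. z > 0, so lcm(c, t) ≤ z.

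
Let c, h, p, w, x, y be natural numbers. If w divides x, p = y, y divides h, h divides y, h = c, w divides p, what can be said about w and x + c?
w divides x + c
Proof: y divides h and h divides y, thus y = h. Since p = y, p = h. Since h = c, p = c. w divides p, so w divides c. Because w divides x, w divides x + c.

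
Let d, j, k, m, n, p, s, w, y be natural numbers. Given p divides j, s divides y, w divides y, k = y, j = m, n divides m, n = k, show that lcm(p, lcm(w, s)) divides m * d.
From j = m and p divides j, p divides m. Since w divides y and s divides y, lcm(w, s) divides y. Since n = k and n divides m, k divides m. k = y, so y divides m. Since lcm(w, s) divides y, lcm(w, s) divides m. p divides m, so lcm(p, lcm(w, s)) divides m. Then lcm(p, lcm(w, s)) divides m * d.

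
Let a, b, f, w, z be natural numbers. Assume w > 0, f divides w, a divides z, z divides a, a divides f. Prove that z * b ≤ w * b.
a divides z and z divides a, therefore a = z. From a divides f and f divides w, a divides w. From w > 0, a ≤ w. a = z, so z ≤ w. By multiplying by a non-negative, z * b ≤ w * b.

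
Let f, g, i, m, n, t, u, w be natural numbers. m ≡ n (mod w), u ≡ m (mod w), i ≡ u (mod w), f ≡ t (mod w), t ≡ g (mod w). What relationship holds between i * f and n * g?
i * f ≡ n * g (mod w)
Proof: i ≡ u (mod w) and u ≡ m (mod w), therefore i ≡ m (mod w). Because m ≡ n (mod w), i ≡ n (mod w). Since f ≡ t (mod w) and t ≡ g (mod w), f ≡ g (mod w). i ≡ n (mod w), so i * f ≡ n * g (mod w).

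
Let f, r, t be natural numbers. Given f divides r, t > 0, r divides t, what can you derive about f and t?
f ≤ t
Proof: From f divides r and r divides t, f divides t. t > 0, so f ≤ t.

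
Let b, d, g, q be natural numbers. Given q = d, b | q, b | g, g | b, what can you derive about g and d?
g | d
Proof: Since b | g and g | b, b = g. q = d and b | q, so b | d. b = g, so g | d.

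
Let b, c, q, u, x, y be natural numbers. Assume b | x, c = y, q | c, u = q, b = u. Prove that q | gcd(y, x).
c = y and q | c, so q | y. Because b = u and u = q, b = q. Since b | x, q | x. From q | y, q | gcd(y, x).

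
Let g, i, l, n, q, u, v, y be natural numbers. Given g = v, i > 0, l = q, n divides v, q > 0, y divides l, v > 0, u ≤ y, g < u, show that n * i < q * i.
n divides v and v > 0, so n ≤ v. g < u and u ≤ y, therefore g < y. g = v, so v < y. n ≤ v, so n < y. l = q and y divides l, so y divides q. q > 0, so y ≤ q. Since n < y, n < q. Since i > 0, by multiplying by a positive, n * i < q * i.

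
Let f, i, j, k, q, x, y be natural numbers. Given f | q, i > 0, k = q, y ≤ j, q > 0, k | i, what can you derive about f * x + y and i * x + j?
f * x + y ≤ i * x + j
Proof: f | q and q > 0, hence f ≤ q. From k | i and i > 0, k ≤ i. Since k = q, q ≤ i. f ≤ q, so f ≤ i. Then f * x ≤ i * x. From y ≤ j, f * x + y ≤ i * x + j.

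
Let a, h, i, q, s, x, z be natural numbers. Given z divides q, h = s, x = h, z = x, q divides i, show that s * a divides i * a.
x = h and h = s, thus x = s. Because z = x and z divides q, x divides q. From x = s, s divides q. From q divides i, s divides i. Then s * a divides i * a.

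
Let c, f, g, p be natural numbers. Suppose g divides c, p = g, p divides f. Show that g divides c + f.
From p = g and p divides f, g divides f. Since g divides c, g divides c + f.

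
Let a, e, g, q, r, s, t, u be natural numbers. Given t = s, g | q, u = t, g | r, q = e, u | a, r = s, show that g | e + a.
Because q = e and g | q, g | e. Because r = s and g | r, g | s. u = t and t = s, thus u = s. Since u | a, s | a. g | s, so g | a. Since g | e, g | e + a.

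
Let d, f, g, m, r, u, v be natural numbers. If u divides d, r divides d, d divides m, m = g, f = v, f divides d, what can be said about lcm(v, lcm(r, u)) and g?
lcm(v, lcm(r, u)) divides g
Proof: f = v and f divides d, hence v divides d. r divides d and u divides d, therefore lcm(r, u) divides d. Since v divides d, lcm(v, lcm(r, u)) divides d. m = g and d divides m, therefore d divides g. lcm(v, lcm(r, u)) divides d, so lcm(v, lcm(r, u)) divides g.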